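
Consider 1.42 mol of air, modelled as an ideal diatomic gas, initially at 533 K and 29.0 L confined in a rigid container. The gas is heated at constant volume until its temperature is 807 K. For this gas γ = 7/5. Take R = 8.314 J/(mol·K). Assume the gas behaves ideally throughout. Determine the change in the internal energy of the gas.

8090 J

P₁ = nRT₁/V₁ = 1.42×8.314×533/29.0 = 217 kPa.
Isochoric: V stays 29.0 L; P/T = const ⇒ T₂ = 807 K, P₂ = 329 kPa.
For an ideal gas ΔU = nCvΔT with Cv = (5/2)R = 20.8 J/(mol·K).
ΔU = 1.42×20.8×(807−533) = 8090 J.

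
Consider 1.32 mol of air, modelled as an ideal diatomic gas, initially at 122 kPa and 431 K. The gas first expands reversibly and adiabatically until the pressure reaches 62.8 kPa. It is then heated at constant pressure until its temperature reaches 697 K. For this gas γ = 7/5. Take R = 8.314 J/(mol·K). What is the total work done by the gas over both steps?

5780 J

V₁ = nRT₁/P₁ = 1.32×8.314×431/122 = 38.8 L.
Step 1 — Adiabatic: T₂/T₁ = (P₂/P₁)^((γ−1)/γ) ⇒ T₂ = 431×(0.515)^0.286 = 357 K; V₂ = 62.3 L.
ΔU = nCvΔT = 1.32×20.8×(357−431) = -2040 J.
Q = 0 for an adiabatic process, so W = −ΔU = 2040 J.
State after step 1: P = 62.8 kPa, V = 62.3 L, T = 357 K.
Step 2 — Isobaric: P stays 62.8 kPa; V/T = const ⇒ T₂ = 697 K, V₂ = 122 L.
W = PΔV = 62.8×(122−62.3) kPa·L = 3740 J.
ΔU = nCvΔT = 1.32×20.8×(697−357) = 9340 J.
Q = ΔU + W = nCpΔT = 13100 J.
Net over both steps: W = 5780 J, Q = 13100 J, ΔU = 7300 J.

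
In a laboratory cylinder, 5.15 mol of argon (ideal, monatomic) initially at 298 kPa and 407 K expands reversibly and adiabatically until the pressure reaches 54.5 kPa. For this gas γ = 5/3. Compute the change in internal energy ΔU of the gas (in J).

V₁ = nRT₁/P₁ = 5.15×8.314×407/298 = 58.5 L.
Adiabatic: T₂/T₁ = (P₂/P₁)^((γ−1)/γ) ⇒ T₂ = 407×(0.183)^0.400 = 206 K; V₂ = 162 L.
For an ideal gas ΔU = nCvΔT with Cv = (3/2)R = 12.5 J/(mol·K).
ΔU = 5.15×12.5×(206−407) = -12900 J.

-12900 J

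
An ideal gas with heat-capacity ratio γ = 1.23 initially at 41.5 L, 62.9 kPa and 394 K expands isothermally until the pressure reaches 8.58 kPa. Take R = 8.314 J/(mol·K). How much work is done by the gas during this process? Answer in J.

n = P₁V₁/(RT₁) = 62.9×41.5/(8.314×394) = 0.797 mol.
Isothermal: T stays 394 K; PV = const ⇒ V₂ = 304 L, P₂ = 8.58 kPa.
W = nRT ln(V₂/V₁) = 0.797×8.314×394×ln(7.33) = 5200 J.

5200 J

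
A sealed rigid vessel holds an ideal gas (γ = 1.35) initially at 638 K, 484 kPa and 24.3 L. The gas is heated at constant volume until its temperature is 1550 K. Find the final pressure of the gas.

1180 kPa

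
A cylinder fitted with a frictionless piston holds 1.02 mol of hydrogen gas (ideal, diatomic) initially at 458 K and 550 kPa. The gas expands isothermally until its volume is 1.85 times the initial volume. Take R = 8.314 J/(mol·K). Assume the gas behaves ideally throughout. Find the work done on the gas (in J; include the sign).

V₁ = nRT₁/P₁ = 1.02×8.314×458/550 = 7.06 L.
Isothermal: T stays 458 K; PV = const ⇒ V₂ = 13.1 L, P₂ = 297 kPa.
W = nRT ln(V₂/V₁) = 1.02×8.314×458×ln(1.85) = 2390 J.
Work done on the gas = −W_by = -2390 J.

-2390 J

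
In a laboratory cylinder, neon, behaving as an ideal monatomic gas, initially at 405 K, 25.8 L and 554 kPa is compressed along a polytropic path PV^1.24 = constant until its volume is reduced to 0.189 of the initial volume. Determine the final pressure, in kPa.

Polytropic n=1.24: T₂ = T₁(V₁/V₂)^(n−1) = 405×(5.29)^0.24 = 604 K; P₂ = P₁(V₁/V₂)^n = 4370 kPa.

4370 kPa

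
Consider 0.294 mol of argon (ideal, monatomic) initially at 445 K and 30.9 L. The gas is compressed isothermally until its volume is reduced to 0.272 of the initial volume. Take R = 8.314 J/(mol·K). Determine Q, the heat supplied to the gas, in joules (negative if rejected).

P₁ = nRT₁/V₁ = 0.294×8.314×445/30.9 = 35.2 kPa.
Isothermal: T stays 445 K; PV = const ⇒ V₂ = 8.40 L, P₂ = 129 kPa.
ΔU = 0 (ideal gas, T constant).
W = nRT ln(V₂/V₁) = 0.294×8.314×445×ln(0.272) = -1420 J.
Q = ΔU + W = -1420 J.

-1420 J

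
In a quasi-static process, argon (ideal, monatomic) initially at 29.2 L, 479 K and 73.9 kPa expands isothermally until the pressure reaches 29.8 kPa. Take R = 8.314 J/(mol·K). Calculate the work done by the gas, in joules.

1960 J

n = P₁V₁/(RT₁) = 73.9×29.2/(8.314×479) = 0.542 mol.
Isothermal: T stays 479 K; PV = const ⇒ V₂ = 72.4 L, P₂ = 29.8 kPa.
W = nRT ln(V₂/V₁) = 0.542×8.314×479×ln(2.48) = 1960 J.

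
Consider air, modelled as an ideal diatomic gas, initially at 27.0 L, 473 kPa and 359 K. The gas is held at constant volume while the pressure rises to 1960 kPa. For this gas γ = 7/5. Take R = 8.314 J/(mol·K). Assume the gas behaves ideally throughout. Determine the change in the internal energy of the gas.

100000 J

n = P₁V₁/(RT₁) = 473×27.0/(8.314×359) = 4.28 mol.
Isochoric: V stays 27.0 L; P/T = const ⇒ T₂ = 1490 K, P₂ = 1960 kPa.
For an ideal gas ΔU = nCvΔT with Cv = (5/2)R = 20.8 J/(mol·K).
ΔU = 4.28×20.8×(1490−359) = 100000 J.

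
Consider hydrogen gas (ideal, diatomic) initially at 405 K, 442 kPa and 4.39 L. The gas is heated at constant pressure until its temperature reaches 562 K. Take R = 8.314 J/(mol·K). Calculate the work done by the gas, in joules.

n = P₁V₁/(RT₁) = 442×4.39/(8.314×405) = 0.576 mol.
Isobaric: P stays 442 kPa; V/T = const ⇒ T₂ = 562 K, V₂ = 6.09 L.
W = PΔV = 442×(6.09−4.39) kPa·L = 752 J.

752 J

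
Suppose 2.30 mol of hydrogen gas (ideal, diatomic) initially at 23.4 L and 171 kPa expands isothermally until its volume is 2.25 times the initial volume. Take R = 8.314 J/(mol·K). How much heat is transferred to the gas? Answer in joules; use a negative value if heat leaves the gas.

T₁ = P₁V₁/(nR) = 171×23.4/(2.30×8.314) = 209 K.
Isothermal: T stays 209 K; PV = const ⇒ V₂ = 52.6 L, P₂ = 76.0 kPa.
ΔU = 0 (ideal gas, T constant).
W = nRT ln(V₂/V₁) = 2.30×8.314×209×ln(2.25) = 3240 J.
Q = ΔU + W = 3240 J.

3240 J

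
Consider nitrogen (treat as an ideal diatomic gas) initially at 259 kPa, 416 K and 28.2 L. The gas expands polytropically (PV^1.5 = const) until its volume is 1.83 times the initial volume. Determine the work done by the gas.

3810 J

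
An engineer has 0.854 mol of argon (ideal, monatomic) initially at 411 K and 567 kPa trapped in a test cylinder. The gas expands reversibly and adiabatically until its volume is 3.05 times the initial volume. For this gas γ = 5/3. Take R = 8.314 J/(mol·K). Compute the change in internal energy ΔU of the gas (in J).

V₁ = nRT₁/P₁ = 0.854×8.314×411/567 = 5.15 L.
Adiabatic: TV^(γ−1) = const ⇒ T₂ = 411×(0.328)^0.667 = 195 K; PV^γ = const ⇒ P₂ = 88.4 kPa.
For an ideal gas ΔU = nCvΔT with Cv = (3/2)R = 12.5 J/(mol·K).
ΔU = 0.854×12.5×(195−411) = -2300 J.

-2300 J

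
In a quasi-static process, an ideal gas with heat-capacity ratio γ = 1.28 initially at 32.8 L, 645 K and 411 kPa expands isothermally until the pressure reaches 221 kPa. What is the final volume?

61.0 L

Isothermal: T stays 645 K; PV = const ⇒ V₂ = 61.0 L, P₂ = 221 kPa.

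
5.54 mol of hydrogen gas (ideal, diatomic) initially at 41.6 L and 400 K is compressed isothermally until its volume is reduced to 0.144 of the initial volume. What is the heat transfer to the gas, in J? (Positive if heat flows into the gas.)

-35700 J

P₁ = nRT₁/V₁ = 5.54×8.314×400/41.6 = 443 kPa.
Isothermal: T stays 400 K; PV = const ⇒ V₂ = 5.99 L, P₂ = 3080 kPa.
ΔU = 0 (ideal gas, T constant).
W = nRT ln(V₂/V₁) = 5.54×8.314×400×ln(0.144) = -35700 J.
Q = ΔU + W = -35700 J.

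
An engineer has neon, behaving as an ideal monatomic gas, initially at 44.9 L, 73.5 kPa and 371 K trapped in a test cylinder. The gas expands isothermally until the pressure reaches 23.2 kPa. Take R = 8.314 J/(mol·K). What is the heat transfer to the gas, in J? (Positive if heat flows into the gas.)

3810 J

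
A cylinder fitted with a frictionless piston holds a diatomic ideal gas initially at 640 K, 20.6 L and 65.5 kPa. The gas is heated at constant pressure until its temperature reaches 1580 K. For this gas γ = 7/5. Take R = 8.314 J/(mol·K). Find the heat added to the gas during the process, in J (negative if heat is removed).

6940 J

n = P₁V₁/(RT₁) = 65.5×20.6/(8.314×640) = 0.254 mol.
Isobaric: P stays 65.5 kPa; V/T = const ⇒ T₂ = 1580 K, V₂ = 50.9 L.
W = PΔV = 65.5×(50.9−20.6) kPa·L = 1980 J.
ΔU = nCvΔT = 0.254×20.8×(1580−640) = 4950 J.
Q = ΔU + W = nCpΔT = 6940 J.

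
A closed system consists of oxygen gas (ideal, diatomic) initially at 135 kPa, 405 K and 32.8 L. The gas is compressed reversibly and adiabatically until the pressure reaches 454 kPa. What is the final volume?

Adiabatic: T₂/T₁ = (P₂/P₁)^((γ−1)/γ) ⇒ T₂ = 405×(3.36)^0.286 = 573 K; V₂ = 13.8 L.

13.8 L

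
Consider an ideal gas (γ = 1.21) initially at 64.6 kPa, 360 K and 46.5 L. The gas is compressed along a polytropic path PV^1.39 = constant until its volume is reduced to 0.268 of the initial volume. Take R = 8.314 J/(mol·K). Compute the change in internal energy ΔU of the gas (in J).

9600 J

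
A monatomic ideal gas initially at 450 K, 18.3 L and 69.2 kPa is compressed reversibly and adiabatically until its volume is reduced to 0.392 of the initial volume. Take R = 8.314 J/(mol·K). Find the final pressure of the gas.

Adiabatic: TV^(γ−1) = const ⇒ T₂ = 450×(2.55)^0.667 = 840 K; PV^γ = const ⇒ P₂ = 330 kPa.

330 kPa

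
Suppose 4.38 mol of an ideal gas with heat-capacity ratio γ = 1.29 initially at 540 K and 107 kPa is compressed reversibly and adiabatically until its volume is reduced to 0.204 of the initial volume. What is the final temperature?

V₁ = nRT₁/P₁ = 4.38×8.314×540/107 = 184 L.
Adiabatic: TV^(γ−1) = const ⇒ T₂ = 540×(4.90)^0.290 = 856 K; PV^γ = const ⇒ P₂ = 832 kPa.

856 K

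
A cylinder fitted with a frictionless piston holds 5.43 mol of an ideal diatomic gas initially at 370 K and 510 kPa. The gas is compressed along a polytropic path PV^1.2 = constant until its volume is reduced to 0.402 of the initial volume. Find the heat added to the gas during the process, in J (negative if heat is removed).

-8350 J

V₁ = nRT₁/P₁ = 5.43×8.314×370/510 = 32.8 L.
Polytropic n=1.2: T₂ = T₁(V₁/V₂)^(n−1) = 370×(2.49)^0.20 = 444 K; P₂ = P₁(V₁/V₂)^n = 1520 kPa.
W = (P₁V₁−P₂V₂)/(n−1) = (510×32.8−1520×13.2)/0.20 = -16700 J.
ΔU = nCvΔT = 5.43×20.8×(444−370) = 8350 J.
Q = ΔU + W = -8350 J.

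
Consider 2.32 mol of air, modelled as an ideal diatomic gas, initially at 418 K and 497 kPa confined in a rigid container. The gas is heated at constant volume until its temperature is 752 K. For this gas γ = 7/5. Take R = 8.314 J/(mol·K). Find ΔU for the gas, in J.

16100 J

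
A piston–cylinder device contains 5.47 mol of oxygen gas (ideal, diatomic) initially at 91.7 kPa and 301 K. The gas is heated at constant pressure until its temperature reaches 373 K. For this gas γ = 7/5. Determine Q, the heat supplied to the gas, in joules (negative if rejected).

11500 J

V₁ = nRT₁/P₁ = 5.47×8.314×301/91.7 = 149 L.
Isobaric: P stays 91.7 kPa; V/T = const ⇒ T₂ = 373 K, V₂ = 185 L.
W = PΔV = 91.7×(185−149) kPa·L = 3270 J.
ΔU = nCvΔT = 5.47×20.8×(373−301) = 8190 J.
Q = ΔU + W = nCpΔT = 11500 J.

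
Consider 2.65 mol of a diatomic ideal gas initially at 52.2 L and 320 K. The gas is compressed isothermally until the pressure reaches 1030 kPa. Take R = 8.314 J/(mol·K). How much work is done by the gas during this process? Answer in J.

P₁ = nRT₁/V₁ = 2.65×8.314×320/52.2 = 135 kPa.
Isothermal: T stays 320 K; PV = const ⇒ V₂ = 6.84 L, P₂ = 1030 kPa.
W = nRT ln(V₂/V₁) = 2.65×8.314×320×ln(0.131) = -14300 J.

-14300 J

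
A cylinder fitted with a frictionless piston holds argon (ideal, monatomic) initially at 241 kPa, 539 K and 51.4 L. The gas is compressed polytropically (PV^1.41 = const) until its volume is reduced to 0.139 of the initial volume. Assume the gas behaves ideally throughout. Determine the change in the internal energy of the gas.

23100 J

n = P₁V₁/(RT₁) = 241×51.4/(8.314×539) = 2.76 mol.
Polytropic n=1.41: T₂ = T₁(V₁/V₂)^(n−1) = 539×(7.19)^0.41 = 1210 K; P₂ = P₁(V₁/V₂)^n = 3890 kPa.
For an ideal gas ΔU = nCvΔT with Cv = (3/2)R = 12.5 J/(mol·K).
ΔU = 2.76×12.5×(1210−539) = 23100 J.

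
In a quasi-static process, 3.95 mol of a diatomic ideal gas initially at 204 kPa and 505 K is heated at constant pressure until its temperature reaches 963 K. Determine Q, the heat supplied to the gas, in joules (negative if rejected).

52600 J

V₁ = nRT₁/P₁ = 3.95×8.314×505/204 = 81.3 L.
Isobaric: P stays 204 kPa; V/T = const ⇒ T₂ = 963 K, V₂ = 155 L.
W = PΔV = 204×(155−81.3) kPa·L = 15000 J.
ΔU = nCvΔT = 3.95×20.8×(963−505) = 37600 J.
Q = ΔU + W = nCpΔT = 52600 J.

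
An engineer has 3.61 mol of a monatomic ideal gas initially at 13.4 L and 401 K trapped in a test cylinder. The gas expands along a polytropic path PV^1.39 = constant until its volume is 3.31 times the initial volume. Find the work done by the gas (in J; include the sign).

P₁ = nRT₁/V₁ = 3.61×8.314×401/13.4 = 898 kPa.
Polytropic n=1.39: T₂ = T₁(V₁/V₂)^(n−1) = 401×(0.302)^0.39 = 251 K; P₂ = P₁(V₁/V₂)^n = 170 kPa.
W = (P₁V₁−P₂V₂)/(n−1) = (898×13.4−170×44.4)/0.39 = 11500 J.

11500 J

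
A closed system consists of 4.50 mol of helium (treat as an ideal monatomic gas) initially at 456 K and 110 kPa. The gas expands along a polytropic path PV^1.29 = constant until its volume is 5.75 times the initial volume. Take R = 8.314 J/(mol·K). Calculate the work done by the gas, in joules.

V₁ = nRT₁/P₁ = 4.50×8.314×456/110 = 155 L.
Polytropic n=1.29: T₂ = T₁(V₁/V₂)^(n−1) = 456×(0.174)^0.29 = 275 K; P₂ = P₁(V₁/V₂)^n = 11.5 kPa.
W = (P₁V₁−P₂V₂)/(n−1) = (110×155−11.5×892)/0.29 = 23400 J.

23400 J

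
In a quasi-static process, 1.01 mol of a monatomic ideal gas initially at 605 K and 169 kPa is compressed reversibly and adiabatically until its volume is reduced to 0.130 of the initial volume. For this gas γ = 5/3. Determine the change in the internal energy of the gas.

V₁ = nRT₁/P₁ = 1.01×8.314×605/169 = 30.1 L.
Adiabatic: TV^(γ−1) = const ⇒ T₂ = 605×(7.69)^0.667 = 2360 K; PV^γ = const ⇒ P₂ = 5070 kPa.
For an ideal gas ΔU = nCvΔT with Cv = (3/2)R = 12.5 J/(mol·K).
ΔU = 1.01×12.5×(2360−605) = 22100 J.

22100 J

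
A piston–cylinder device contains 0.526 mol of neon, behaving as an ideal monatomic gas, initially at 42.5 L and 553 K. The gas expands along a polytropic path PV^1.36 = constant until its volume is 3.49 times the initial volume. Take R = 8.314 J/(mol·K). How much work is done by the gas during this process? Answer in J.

P₁ = nRT₁/V₁ = 0.526×8.314×553/42.5 = 56.9 kPa.
Polytropic n=1.36: T₂ = T₁(V₁/V₂)^(n−1) = 553×(0.287)^0.36 = 353 K; P₂ = P₁(V₁/V₂)^n = 10.4 kPa.
W = (P₁V₁−P₂V₂)/(n−1) = (56.9×42.5−10.4×148)/0.36 = 2430 J.

2430 J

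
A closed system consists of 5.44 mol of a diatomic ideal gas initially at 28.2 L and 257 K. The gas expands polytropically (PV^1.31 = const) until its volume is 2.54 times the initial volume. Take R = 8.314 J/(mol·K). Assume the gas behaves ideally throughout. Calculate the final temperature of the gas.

P₁ = nRT₁/V₁ = 5.44×8.314×257/28.2 = 412 kPa.
Polytropic n=1.31: T₂ = T₁(V₁/V₂)^(n−1) = 257×(0.394)^0.31 = 193 K; P₂ = P₁(V₁/V₂)^n = 122 kPa.

193 K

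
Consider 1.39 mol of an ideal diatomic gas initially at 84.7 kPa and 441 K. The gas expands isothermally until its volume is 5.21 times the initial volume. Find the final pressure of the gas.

16.3 kPa

V₁ = nRT₁/P₁ = 1.39×8.314×441/84.7 = 60.2 L.
Isothermal: T stays 441 K; PV = const ⇒ V₂ = 313 L, P₂ = 16.3 kPa.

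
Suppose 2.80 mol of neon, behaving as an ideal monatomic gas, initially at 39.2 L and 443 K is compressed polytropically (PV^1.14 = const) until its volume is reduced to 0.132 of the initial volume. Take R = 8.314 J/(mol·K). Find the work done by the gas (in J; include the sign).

-24100 J

P₁ = nRT₁/V₁ = 2.80×8.314×443/39.2 = 263 kPa.
Polytropic n=1.14: T₂ = T₁(V₁/V₂)^(n−1) = 443×(7.58)^0.14 = 588 K; P₂ = P₁(V₁/V₂)^n = 2650 kPa.
W = (P₁V₁−P₂V₂)/(n−1) = (263×39.2−2650×5.17)/0.14 = -24100 J.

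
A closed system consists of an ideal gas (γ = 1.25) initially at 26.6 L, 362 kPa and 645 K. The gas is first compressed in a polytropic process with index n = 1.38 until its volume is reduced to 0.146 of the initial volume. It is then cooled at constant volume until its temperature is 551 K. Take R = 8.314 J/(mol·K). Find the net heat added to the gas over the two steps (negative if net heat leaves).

-32900 J

n = P₁V₁/(RT₁) = 362×26.6/(8.314×645) = 1.80 mol.
Step 1 — Polytropic n=1.38: T₂ = T₁(V₁/V₂)^(n−1) = 645×(6.85)^0.38 = 1340 K; P₂ = P₁(V₁/V₂)^n = 5150 kPa.
W = (P₁V₁−P₂V₂)/(n−1) = (362×26.6−5150×3.88)/0.38 = -27300 J.
ΔU = nCvΔT = 1.80×33.3×(1340−645) = 41500 J.
Q = ΔU + W = 14200 J.
State after step 1: P = 5150 kPa, V = 3.88 L, T = 1340 K.
Step 2 — Isochoric: V stays 3.88 L; P/T = const ⇒ T₂ = 551 K, P₂ = 2120 kPa.
W = 0 (no volume change).
ΔU = nCvΔT = 1.80×33.3×(551−1340) = -47100 J.
Q = ΔU = -47100 J.
Net over both steps: W = -27300 J, Q = -32900 J, ΔU = -5610 J.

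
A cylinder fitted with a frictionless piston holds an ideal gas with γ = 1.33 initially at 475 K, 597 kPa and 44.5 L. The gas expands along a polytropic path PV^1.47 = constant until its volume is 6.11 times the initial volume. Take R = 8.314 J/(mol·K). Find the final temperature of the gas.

Polytropic n=1.47: T₂ = T₁(V₁/V₂)^(n−1) = 475×(0.164)^0.47 = 203 K; P₂ = P₁(V₁/V₂)^n = 41.7 kPa.

203 K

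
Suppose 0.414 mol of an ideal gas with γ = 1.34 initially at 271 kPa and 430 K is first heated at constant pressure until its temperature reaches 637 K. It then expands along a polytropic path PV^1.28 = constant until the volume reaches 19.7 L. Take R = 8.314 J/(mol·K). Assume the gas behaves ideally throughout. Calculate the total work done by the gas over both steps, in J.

2440 J

V₁ = nRT₁/P₁ = 0.414×8.314×430/271 = 5.46 L.
Step 1 — Isobaric: P stays 271 kPa; V/T = const ⇒ T₂ = 637 K, V₂ = 8.09 L.
W = PΔV = 271×(8.09−5.46) kPa·L = 712 J.
ΔU = nCvΔT = 0.414×24.5×(637−430) = 2100 J.
Q = ΔU + W = nCpΔT = 2810 J.
State after step 1: P = 271 kPa, V = 8.09 L, T = 637 K.
Step 2 — Polytropic n=1.28: T₂ = T₁(V₁/V₂)^(n−1) = 637×(0.411)^0.28 = 497 K; P₂ = P₁(V₁/V₂)^n = 86.7 kPa.
W = (P₁V₁−P₂V₂)/(n−1) = (271×8.09−86.7×19.7)/0.28 = 1730 J.
ΔU = nCvΔT = 0.414×24.5×(497−637) = -1420 J.
Q = ΔU + W = 305 J.
Net over both steps: W = 2440 J, Q = 3110 J, ΔU = 673 J.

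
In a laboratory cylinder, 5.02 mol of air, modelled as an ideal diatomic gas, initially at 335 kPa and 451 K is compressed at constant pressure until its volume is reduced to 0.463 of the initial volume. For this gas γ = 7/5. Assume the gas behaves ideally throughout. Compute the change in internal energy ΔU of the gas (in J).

V₁ = nRT₁/P₁ = 5.02×8.314×451/335 = 56.2 L.
Isobaric: P stays 335 kPa; V/T = const ⇒ T₂ = 209 K, V₂ = 26.0 L.
For an ideal gas ΔU = nCvΔT with Cv = (5/2)R = 20.8 J/(mol·K).
ΔU = 5.02×20.8×(209−451) = -25300 J.

-25300 J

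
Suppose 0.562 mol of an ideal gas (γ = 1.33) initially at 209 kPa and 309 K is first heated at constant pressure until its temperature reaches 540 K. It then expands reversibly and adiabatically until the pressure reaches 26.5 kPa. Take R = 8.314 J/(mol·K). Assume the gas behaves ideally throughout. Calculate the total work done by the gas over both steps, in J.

4140 J

V₁ = nRT₁/P₁ = 0.562×8.314×309/209 = 6.91 L.
Step 1 — Isobaric: P stays 209 kPa; V/T = const ⇒ T₂ = 540 K, V₂ = 12.1 L.
W = PΔV = 209×(12.1−6.91) kPa·L = 1080 J.
ΔU = nCvΔT = 0.562×25.2×(540−309) = 3270 J.
Q = ΔU + W = nCpΔT = 4350 J.
State after step 1: P = 209 kPa, V = 12.1 L, T = 540 K.
Step 2 — Adiabatic: T₂/T₁ = (P₂/P₁)^((γ−1)/γ) ⇒ T₂ = 540×(0.127)^0.248 = 323 K; V₂ = 57.0 L.
ΔU = nCvΔT = 0.562×25.2×(323−540) = -3070 J.
Q = 0 for an adiabatic process, so W = −ΔU = 3070 J.
Net over both steps: W = 4140 J, Q = 4350 J, ΔU = 205 J.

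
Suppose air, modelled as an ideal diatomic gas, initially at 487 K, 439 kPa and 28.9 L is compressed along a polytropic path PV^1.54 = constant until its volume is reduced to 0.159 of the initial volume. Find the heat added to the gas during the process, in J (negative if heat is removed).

14000 J

n = P₁V₁/(RT₁) = 439×28.9/(8.314×487) = 3.13 mol.
Polytropic n=1.54: T₂ = T₁(V₁/V₂)^(n−1) = 487×(6.29)^0.54 = 1310 K; P₂ = P₁(V₁/V₂)^n = 7450 kPa.
W = (P₁V₁−P₂V₂)/(n−1) = (439×28.9−7450×4.60)/0.54 = -39900 J.
ΔU = nCvΔT = 3.13×20.8×(1310−487) = 53900 J.
Q = ΔU + W = 14000 J.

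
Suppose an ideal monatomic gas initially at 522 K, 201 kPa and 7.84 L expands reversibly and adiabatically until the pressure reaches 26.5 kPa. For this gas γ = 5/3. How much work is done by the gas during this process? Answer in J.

n = P₁V₁/(RT₁) = 201×7.84/(8.314×522) = 0.363 mol.
Adiabatic: T₂/T₁ = (P₂/P₁)^((γ−1)/γ) ⇒ T₂ = 522×(0.132)^0.400 = 232 K; V₂ = 26.4 L.
ΔU = nCvΔT = 0.363×12.5×(232−522) = -1310 J.
Q = 0 for an adiabatic process, so W = −ΔU = 1310 J.

1310 J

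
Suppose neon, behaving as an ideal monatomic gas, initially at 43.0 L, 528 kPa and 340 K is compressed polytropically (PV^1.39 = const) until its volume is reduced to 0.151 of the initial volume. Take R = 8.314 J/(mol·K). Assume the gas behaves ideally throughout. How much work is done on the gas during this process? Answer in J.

63500 J

n = P₁V₁/(RT₁) = 528×43.0/(8.314×340) = 8.03 mol.
Polytropic n=1.39: T₂ = T₁(V₁/V₂)^(n−1) = 340×(6.62)^0.39 = 711 K; P₂ = P₁(V₁/V₂)^n = 7310 kPa.
W = (P₁V₁−P₂V₂)/(n−1) = (528×43.0−7310×6.49)/0.39 = -63500 J.
Work done on the gas = −W_by = 63500 J.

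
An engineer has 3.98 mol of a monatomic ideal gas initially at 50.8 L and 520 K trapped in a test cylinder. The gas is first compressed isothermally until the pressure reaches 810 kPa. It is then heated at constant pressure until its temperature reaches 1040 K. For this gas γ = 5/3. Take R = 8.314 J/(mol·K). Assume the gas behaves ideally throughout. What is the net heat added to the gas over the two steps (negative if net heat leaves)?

28000 J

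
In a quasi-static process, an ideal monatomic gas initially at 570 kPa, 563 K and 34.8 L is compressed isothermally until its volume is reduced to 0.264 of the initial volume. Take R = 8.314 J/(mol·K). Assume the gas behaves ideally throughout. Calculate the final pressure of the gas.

Isothermal: T stays 563 K; PV = const ⇒ V₂ = 9.19 L, P₂ = 2160 kPa.

2160 kPa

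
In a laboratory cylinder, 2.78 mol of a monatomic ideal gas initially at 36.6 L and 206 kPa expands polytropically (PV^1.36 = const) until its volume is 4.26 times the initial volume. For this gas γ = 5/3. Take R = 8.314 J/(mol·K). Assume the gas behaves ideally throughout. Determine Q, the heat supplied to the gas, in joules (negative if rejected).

T₁ = P₁V₁/(nR) = 206×36.6/(2.78×8.314) = 326 K.
Polytropic n=1.36: T₂ = T₁(V₁/V₂)^(n−1) = 326×(0.235)^0.36 = 194 K; P₂ = P₁(V₁/V₂)^n = 28.7 kPa.
W = (P₁V₁−P₂V₂)/(n−1) = (206×36.6−28.7×156)/0.36 = 8510 J.
ΔU = nCvΔT = 2.78×12.5×(194−326) = -4600 J.
Q = ΔU + W = 3920 J.

3920 J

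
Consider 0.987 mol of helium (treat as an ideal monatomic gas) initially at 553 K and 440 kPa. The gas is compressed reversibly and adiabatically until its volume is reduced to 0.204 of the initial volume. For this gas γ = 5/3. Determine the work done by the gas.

-12800 J

V₁ = nRT₁/P₁ = 0.987×8.314×553/440 = 10.3 L.
Adiabatic: TV^(γ−1) = const ⇒ T₂ = 553×(4.90)^0.667 = 1600 K; PV^γ = const ⇒ P₂ = 6220 kPa.
ΔU = nCvΔT = 0.987×12.5×(1600−553) = 12800 J.
Q = 0 for an adiabatic process, so W = −ΔU = -12800 J.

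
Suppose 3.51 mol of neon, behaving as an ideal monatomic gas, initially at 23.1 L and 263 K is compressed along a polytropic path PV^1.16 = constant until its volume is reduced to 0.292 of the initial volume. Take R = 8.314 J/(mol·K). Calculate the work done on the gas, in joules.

10400 J

P₁ = nRT₁/V₁ = 3.51×8.314×263/23.1 = 332 kPa.
Polytropic n=1.16: T₂ = T₁(V₁/V₂)^(n−1) = 263×(3.42)^0.16 = 320 K; P₂ = P₁(V₁/V₂)^n = 1390 kPa.
W = (P₁V₁−P₂V₂)/(n−1) = (332×23.1−1390×6.75)/0.16 = -10400 J.
Work done on the gas = −W_by = 10400 J.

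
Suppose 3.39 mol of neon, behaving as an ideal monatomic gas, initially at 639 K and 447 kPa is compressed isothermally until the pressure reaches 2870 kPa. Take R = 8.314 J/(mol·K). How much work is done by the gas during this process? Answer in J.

V₁ = nRT₁/P₁ = 3.39×8.314×639/447 = 40.3 L.
Isothermal: T stays 639 K; PV = const ⇒ V₂ = 6.28 L, P₂ = 2870 kPa.
W = nRT ln(V₂/V₁) = 3.39×8.314×639×ln(0.156) = -33500 J.

-33500 J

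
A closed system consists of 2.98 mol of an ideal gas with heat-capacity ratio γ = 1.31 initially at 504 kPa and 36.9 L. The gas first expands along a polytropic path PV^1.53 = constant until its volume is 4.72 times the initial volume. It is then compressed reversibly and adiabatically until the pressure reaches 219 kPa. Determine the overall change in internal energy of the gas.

-22000 J

T₁ = P₁V₁/(nR) = 504×36.9/(2.98×8.314) = 751 K.
Step 1 — Polytropic n=1.53: T₂ = T₁(V₁/V₂)^(n−1) = 751×(0.212)^0.53 = 330 K; P₂ = P₁(V₁/V₂)^n = 46.9 kPa.
W = (P₁V₁−P₂V₂)/(n−1) = (504×36.9−46.9×174)/0.53 = 19700 J.
ΔU = nCvΔT = 2.98×26.8×(330−751) = -33600 J.
Q = ΔU + W = -14000 J.
State after step 1: P = 46.9 kPa, V = 174 L, T = 330 K.
Step 2 — Adiabatic: T₂/T₁ = (P₂/P₁)^((γ−1)/γ) ⇒ T₂ = 330×(4.67)^0.237 = 475 K; V₂ = 53.7 L.
ΔU = nCvΔT = 2.98×26.8×(475−330) = 11600 J.
Q = 0 for an adiabatic process, so W = −ΔU = -11600 J.
Net over both steps: W = 8080 J, Q = -14000 J, ΔU = -22000 J.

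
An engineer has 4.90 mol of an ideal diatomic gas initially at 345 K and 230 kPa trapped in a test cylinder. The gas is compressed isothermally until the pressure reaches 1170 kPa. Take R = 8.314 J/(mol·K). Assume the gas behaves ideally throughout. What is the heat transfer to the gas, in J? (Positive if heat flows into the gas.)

-22900 J

V₁ = nRT₁/P₁ = 4.90×8.314×345/230 = 61.1 L.
Isothermal: T stays 345 K; PV = const ⇒ V₂ = 12.0 L, P₂ = 1170 kPa.
ΔU = 0 (ideal gas, T constant).
W = nRT ln(V₂/V₁) = 4.90×8.314×345×ln(0.197) = -22900 J.
Q = ΔU + W = -22900 J.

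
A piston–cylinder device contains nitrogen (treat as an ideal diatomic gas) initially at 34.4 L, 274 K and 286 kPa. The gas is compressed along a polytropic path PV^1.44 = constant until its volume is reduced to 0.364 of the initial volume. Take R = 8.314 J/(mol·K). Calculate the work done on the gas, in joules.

n = P₁V₁/(RT₁) = 286×34.4/(8.314×274) = 4.32 mol.
Polytropic n=1.44: T₂ = T₁(V₁/V₂)^(n−1) = 274×(2.75)^0.44 = 427 K; P₂ = P₁(V₁/V₂)^n = 1230 kPa.
W = (P₁V₁−P₂V₂)/(n−1) = (286×34.4−1230×12.5)/0.44 = -12500 J.
Work done on the gas = −W_by = 12500 J.

12500 J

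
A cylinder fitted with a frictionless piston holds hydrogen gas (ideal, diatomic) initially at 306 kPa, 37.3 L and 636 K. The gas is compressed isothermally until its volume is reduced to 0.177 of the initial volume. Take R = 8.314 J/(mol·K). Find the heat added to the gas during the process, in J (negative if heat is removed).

n = P₁V₁/(RT₁) = 306×37.3/(8.314×636) = 2.16 mol.
Isothermal: T stays 636 K; PV = const ⇒ V₂ = 6.60 L, P₂ = 1730 kPa.
ΔU = 0 (ideal gas, T constant).
W = nRT ln(V₂/V₁) = 2.16×8.314×636×ln(0.177) = -19800 J.
Q = ΔU + W = -19800 J.

-19800 J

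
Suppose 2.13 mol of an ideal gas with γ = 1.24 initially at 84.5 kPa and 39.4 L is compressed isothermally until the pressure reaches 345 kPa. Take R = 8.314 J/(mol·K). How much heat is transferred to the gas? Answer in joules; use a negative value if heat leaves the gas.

-4680 J

T₁ = P₁V₁/(nR) = 84.5×39.4/(2.13×8.314) = 188 K.
Isothermal: T stays 188 K; PV = const ⇒ V₂ = 9.65 L, P₂ = 345 kPa.
ΔU = 0 (ideal gas, T constant).
W = nRT ln(V₂/V₁) = 2.13×8.314×188×ln(0.245) = -4680 J.
Q = ΔU + W = -4680 J.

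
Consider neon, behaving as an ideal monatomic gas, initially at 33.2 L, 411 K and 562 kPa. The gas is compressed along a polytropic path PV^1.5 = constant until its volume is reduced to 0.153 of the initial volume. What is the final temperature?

1050 K

Polytropic n=1.5: T₂ = T₁(V₁/V₂)^(n−1) = 411×(6.54)^0.50 = 1050 K; P₂ = P₁(V₁/V₂)^n = 9390 kPa.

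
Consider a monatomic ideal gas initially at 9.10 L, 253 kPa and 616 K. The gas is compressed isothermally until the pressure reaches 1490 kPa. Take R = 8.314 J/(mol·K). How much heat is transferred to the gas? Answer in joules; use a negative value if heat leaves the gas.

n = P₁V₁/(RT₁) = 253×9.10/(8.314×616) = 0.450 mol.
Isothermal: T stays 616 K; PV = const ⇒ V₂ = 1.55 L, P₂ = 1490 kPa.
ΔU = 0 (ideal gas, T constant).
W = nRT ln(V₂/V₁) = 0.450×8.314×616×ln(0.170) = -4080 J.
Q = ΔU + W = -4080 J.

-4080 J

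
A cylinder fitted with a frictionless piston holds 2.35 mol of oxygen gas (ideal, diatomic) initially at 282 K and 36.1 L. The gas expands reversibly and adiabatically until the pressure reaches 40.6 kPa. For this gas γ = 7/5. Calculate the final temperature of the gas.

P₁ = nRT₁/V₁ = 2.35×8.314×282/36.1 = 153 kPa.
Adiabatic: T₂/T₁ = (P₂/P₁)^((γ−1)/γ) ⇒ T₂ = 282×(0.266)^0.286 = 193 K; V₂ = 93.0 L.

193 K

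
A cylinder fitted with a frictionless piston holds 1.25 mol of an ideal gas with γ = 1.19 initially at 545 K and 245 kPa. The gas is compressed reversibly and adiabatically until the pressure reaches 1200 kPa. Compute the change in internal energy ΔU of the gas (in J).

8610 J

V₁ = nRT₁/P₁ = 1.25×8.314×545/245 = 23.1 L.
Adiabatic: T₂/T₁ = (P₂/P₁)^((γ−1)/γ) ⇒ T₂ = 545×(4.90)^0.160 = 702 K; V₂ = 6.08 L.
For an ideal gas ΔU = nCvΔT with Cv = R/(γ−1) = 43.8 J/(mol·K).
ΔU = 1.25×43.8×(702−545) = 8610 J.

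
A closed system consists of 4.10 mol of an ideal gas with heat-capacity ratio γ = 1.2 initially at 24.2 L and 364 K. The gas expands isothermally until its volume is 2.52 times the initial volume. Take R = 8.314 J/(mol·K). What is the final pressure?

P₁ = nRT₁/V₁ = 4.10×8.314×364/24.2 = 513 kPa.
Isothermal: T stays 364 K; PV = const ⇒ V₂ = 61.0 L, P₂ = 203 kPa.

203 kPa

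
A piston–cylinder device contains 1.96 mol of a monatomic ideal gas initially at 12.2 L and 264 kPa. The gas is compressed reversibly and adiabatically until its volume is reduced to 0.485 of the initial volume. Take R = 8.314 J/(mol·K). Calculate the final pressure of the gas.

882 kPa

T₁ = P₁V₁/(nR) = 264×12.2/(1.96×8.314) = 198 K.
Adiabatic: TV^(γ−1) = const ⇒ T₂ = 198×(2.06)^0.667 = 320 K; PV^γ = const ⇒ P₂ = 882 kPa.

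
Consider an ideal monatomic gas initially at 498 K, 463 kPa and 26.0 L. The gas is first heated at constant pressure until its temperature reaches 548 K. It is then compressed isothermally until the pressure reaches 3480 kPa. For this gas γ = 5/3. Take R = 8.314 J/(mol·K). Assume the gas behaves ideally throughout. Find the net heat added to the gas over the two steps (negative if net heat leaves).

n = P₁V₁/(RT₁) = 463×26.0/(8.314×498) = 2.91 mol.
Step 1 — Isobaric: P stays 463 kPa; V/T = const ⇒ T₂ = 548 K, V₂ = 28.6 L.
W = PΔV = 463×(28.6−26.0) kPa·L = 1210 J.
ΔU = nCvΔT = 2.91×12.5×(548−498) = 1810 J.
Q = ΔU + W = nCpΔT = 3020 J.
State after step 1: P = 463 kPa, V = 28.6 L, T = 548 K.
Step 2 — Isothermal: T stays 548 K; PV = const ⇒ V₂ = 3.81 L, P₂ = 3480 kPa.
ΔU = 0 (ideal gas, T constant).
W = nRT ln(V₂/V₁) = 2.91×8.314×548×ln(0.133) = -26700 J.
Q = ΔU + W = -26700 J.
Net over both steps: W = -25500 J, Q = -23700 J, ΔU = 1810 J.

-23700 J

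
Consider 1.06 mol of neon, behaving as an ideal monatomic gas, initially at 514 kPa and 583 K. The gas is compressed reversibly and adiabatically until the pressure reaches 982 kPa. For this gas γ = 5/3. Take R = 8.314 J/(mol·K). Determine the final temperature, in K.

755 K

V₁ = nRT₁/P₁ = 1.06×8.314×583/514 = 10.0 L.
Adiabatic: T₂/T₁ = (P₂/P₁)^((γ−1)/γ) ⇒ T₂ = 583×(1.91)^0.400 = 755 K; V₂ = 6.78 L.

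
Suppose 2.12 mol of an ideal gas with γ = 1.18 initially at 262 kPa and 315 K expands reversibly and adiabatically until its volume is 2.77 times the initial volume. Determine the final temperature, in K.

V₁ = nRT₁/P₁ = 2.12×8.314×315/262 = 21.2 L.
Adiabatic: TV^(γ−1) = const ⇒ T₂ = 315×(0.361)^0.180 = 262 K; PV^γ = const ⇒ P₂ = 78.7 kPa.

262 K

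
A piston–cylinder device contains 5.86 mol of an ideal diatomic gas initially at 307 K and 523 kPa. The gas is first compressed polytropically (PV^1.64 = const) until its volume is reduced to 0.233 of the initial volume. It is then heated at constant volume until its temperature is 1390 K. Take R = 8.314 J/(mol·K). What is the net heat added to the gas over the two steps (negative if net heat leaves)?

V₁ = nRT₁/P₁ = 5.86×8.314×307/523 = 28.6 L.
Step 1 — Polytropic n=1.64: T₂ = T₁(V₁/V₂)^(n−1) = 307×(4.29)^0.64 = 780 K; P₂ = P₁(V₁/V₂)^n = 5700 kPa.
W = (P₁V₁−P₂V₂)/(n−1) = (523×28.6−5700×6.66)/0.64 = -36000 J.
ΔU = nCvΔT = 5.86×20.8×(780−307) = 57600 J.
Q = ΔU + W = 21600 J.
State after step 1: P = 5700 kPa, V = 6.66 L, T = 780 K.
Step 2 — Isochoric: V stays 6.66 L; P/T = const ⇒ T₂ = 1390 K, P₂ = 10200 kPa.
W = 0 (no volume change).
ΔU = nCvΔT = 5.86×20.8×(1390−780) = 74300 J.
Q = ΔU = 74300 J.
Net over both steps: W = -36000 J, Q = 95900 J, ΔU = 132000 J.

95900 J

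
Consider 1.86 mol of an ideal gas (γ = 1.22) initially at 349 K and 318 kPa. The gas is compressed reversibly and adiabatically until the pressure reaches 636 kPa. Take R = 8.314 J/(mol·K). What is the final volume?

9.62 L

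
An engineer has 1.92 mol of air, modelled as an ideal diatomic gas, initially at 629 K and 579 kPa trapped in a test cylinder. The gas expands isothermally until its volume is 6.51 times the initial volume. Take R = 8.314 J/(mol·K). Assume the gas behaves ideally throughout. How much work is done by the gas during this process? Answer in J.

18800 J

V₁ = nRT₁/P₁ = 1.92×8.314×629/579 = 17.3 L.
Isothermal: T stays 629 K; PV = const ⇒ V₂ = 113 L, P₂ = 88.9 kPa.
W = nRT ln(V₂/V₁) = 1.92×8.314×629×ln(6.51) = 18800 J.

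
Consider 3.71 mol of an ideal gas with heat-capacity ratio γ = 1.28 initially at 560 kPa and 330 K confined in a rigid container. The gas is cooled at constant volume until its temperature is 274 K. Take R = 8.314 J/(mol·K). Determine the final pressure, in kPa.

465 kPa

V₁ = nRT₁/P₁ = 3.71×8.314×330/560 = 18.2 L.
Isochoric: V stays 18.2 L; P/T = const ⇒ T₂ = 274 K, P₂ = 465 kPa.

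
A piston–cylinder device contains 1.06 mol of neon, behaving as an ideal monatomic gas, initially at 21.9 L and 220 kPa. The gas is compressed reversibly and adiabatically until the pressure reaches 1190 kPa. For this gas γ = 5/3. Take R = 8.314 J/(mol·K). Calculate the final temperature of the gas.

1070 K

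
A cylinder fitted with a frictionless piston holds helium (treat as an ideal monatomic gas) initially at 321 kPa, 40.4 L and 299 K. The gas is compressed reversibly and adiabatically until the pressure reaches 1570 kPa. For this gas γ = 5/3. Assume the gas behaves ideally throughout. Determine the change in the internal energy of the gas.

n = P₁V₁/(RT₁) = 321×40.4/(8.314×299) = 5.22 mol.
Adiabatic: T₂/T₁ = (P₂/P₁)^((γ−1)/γ) ⇒ T₂ = 299×(4.89)^0.400 = 564 K; V₂ = 15.6 L.
For an ideal gas ΔU = nCvΔT with Cv = (3/2)R = 12.5 J/(mol·K).
ΔU = 5.22×12.5×(564−299) = 17300 J.

17300 J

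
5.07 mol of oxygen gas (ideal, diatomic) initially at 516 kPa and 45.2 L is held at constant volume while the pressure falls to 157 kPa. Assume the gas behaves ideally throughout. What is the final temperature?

168 K

T₁ = P₁V₁/(nR) = 516×45.2/(5.07×8.314) = 553 K.
Isochoric: V stays 45.2 L; P/T = const ⇒ T₂ = 168 K, P₂ = 157 kPa.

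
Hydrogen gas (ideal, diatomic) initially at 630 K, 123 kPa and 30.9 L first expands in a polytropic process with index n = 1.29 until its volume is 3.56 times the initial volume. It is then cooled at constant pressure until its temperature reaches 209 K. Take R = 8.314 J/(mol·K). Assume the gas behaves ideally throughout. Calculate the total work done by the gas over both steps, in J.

2670 J

n = P₁V₁/(RT₁) = 123×30.9/(8.314×630) = 0.726 mol.
Step 1 — Polytropic n=1.29: T₂ = T₁(V₁/V₂)^(n−1) = 630×(0.281)^0.29 = 436 K; P₂ = P₁(V₁/V₂)^n = 23.9 kPa.
W = (P₁V₁−P₂V₂)/(n−1) = (123×30.9−23.9×110)/0.29 = 4040 J.
ΔU = nCvΔT = 0.726×20.8×(436−630) = -2930 J.
Q = ΔU + W = 1110 J.
State after step 1: P = 23.9 kPa, V = 110 L, T = 436 K.
Step 2 — Isobaric: P stays 23.9 kPa; V/T = const ⇒ T₂ = 209 K, V₂ = 52.7 L.
W = PΔV = 23.9×(52.7−110) kPa·L = -1370 J.
ΔU = nCvΔT = 0.726×20.8×(209−436) = -3420 J.
Q = ΔU + W = nCpΔT = -4790 J.
Net over both steps: W = 2670 J, Q = -3680 J, ΔU = -6350 J.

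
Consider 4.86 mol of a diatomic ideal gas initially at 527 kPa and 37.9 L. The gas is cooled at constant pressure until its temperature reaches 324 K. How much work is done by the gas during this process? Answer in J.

T₁ = P₁V₁/(nR) = 527×37.9/(4.86×8.314) = 494 K.
Isobaric: P stays 527 kPa; V/T = const ⇒ T₂ = 324 K, V₂ = 24.8 L.
W = PΔV = 527×(24.8−37.9) kPa·L = -6880 J.

-6880 J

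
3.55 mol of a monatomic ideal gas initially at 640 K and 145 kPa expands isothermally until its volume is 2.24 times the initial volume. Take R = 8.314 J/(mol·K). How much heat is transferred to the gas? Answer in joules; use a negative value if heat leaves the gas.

15200 J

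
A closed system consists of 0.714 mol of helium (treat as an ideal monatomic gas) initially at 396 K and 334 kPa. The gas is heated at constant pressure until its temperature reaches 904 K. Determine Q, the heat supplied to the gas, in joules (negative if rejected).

7540 J

V₁ = nRT₁/P₁ = 0.714×8.314×396/334 = 7.04 L.
Isobaric: P stays 334 kPa; V/T = const ⇒ T₂ = 904 K, V₂ = 16.1 L.
W = PΔV = 334×(16.1−7.04) kPa·L = 3020 J.
ΔU = nCvΔT = 0.714×12.5×(904−396) = 4520 J.
Q = ΔU + W = nCpΔT = 7540 J.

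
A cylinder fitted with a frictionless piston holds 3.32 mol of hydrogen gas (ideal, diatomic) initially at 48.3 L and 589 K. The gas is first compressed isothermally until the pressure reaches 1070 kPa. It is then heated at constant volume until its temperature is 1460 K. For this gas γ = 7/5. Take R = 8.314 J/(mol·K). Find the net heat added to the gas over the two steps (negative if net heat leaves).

P₁ = nRT₁/V₁ = 3.32×8.314×589/48.3 = 337 kPa.
Step 1 — Isothermal: T stays 589 K; PV = const ⇒ V₂ = 15.2 L, P₂ = 1070 kPa.
ΔU = 0 (ideal gas, T constant).
W = nRT ln(V₂/V₁) = 3.32×8.314×589×ln(0.315) = -18800 J.
Q = ΔU + W = -18800 J.
State after step 1: P = 1070 kPa, V = 15.2 L, T = 589 K.
Step 2 — Isochoric: V stays 15.2 L; P/T = const ⇒ T₂ = 1460 K, P₂ = 2650 kPa.
W = 0 (no volume change).
ΔU = nCvΔT = 3.32×20.8×(1460−589) = 60100 J.
Q = ΔU = 60100 J.
Net over both steps: W = -18800 J, Q = 41300 J, ΔU = 60100 J.

41300 J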